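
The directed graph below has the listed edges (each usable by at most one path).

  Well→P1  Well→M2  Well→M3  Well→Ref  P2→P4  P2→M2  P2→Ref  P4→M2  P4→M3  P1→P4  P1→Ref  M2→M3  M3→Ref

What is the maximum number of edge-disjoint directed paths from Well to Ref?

3

Assign every edge capacity 1; by Menger, the answer equals the max flow.
Path Well→Ref (+1); total 1.
Path Well→P1→Ref (+1); total 2.
Path Well→M3→Ref (+1); total 3.
No residual Well→Ref path; max flow = 3.
Certifying cut of size 3: {M3→Ref, Well→P1, Well→Ref}.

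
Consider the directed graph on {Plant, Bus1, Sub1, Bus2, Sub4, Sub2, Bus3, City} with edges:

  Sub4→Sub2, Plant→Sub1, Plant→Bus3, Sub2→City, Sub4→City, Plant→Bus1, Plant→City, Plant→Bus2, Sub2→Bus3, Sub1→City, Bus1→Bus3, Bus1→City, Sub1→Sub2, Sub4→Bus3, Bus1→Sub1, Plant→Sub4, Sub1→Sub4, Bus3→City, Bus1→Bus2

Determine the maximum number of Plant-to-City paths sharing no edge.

5

Assign every edge capacity 1; by Menger, the answer equals the max flow.
Path Plant→City (+1); total 1.
Path Plant→Bus1→City (+1); total 2.
Path Plant→Sub1→City (+1); total 3.
Path Plant→Sub4→City (+1); total 4.
Path Plant→Bus3→City (+1); total 5.
No residual Plant→City path; max flow = 5.
Certifying cut of size 5: {Plant→Bus1, Plant→Bus3, Plant→City, Plant→Sub1, Plant→Sub4}.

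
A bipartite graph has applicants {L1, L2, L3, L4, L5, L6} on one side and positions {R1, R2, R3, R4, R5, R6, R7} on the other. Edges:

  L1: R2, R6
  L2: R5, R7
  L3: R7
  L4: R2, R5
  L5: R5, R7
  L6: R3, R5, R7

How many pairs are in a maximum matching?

Unit-capacity flow: source→left, listed edges, right→sink; max matching = max flow.
Augmenting path L1→R2 (+1); matched 1.
Augmenting path L2→R5 (+1); matched 2.
Augmenting path L3→R7 (+1); matched 3.
Augmenting path L6→R3 (+1); matched 4.
Augmenting path L4→R2→L1→R6 (+1); matched 5.
No augmenting path remains; maximum matching = 5.
König certificate: {L1, L4, L6, R5, R7} is a vertex cover of size 5 (every listed pair touches it), so no matching can be larger.

5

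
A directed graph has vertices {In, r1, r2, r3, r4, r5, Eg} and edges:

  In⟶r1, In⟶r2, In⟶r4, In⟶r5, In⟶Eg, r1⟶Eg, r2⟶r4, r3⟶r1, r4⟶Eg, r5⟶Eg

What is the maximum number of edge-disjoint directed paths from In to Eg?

Assign every edge capacity 1; by Menger, the answer equals the max flow.
Path In→Eg (+1); total 1.
Path In→r1→Eg (+1); total 2.
Path In→r4→Eg (+1); total 3.
Path In→r5→Eg (+1); total 4.
No residual In→Eg path; max flow = 4.
Certifying cut of size 4: {In→Eg, In→r1, In→r5, r4→Eg}.

4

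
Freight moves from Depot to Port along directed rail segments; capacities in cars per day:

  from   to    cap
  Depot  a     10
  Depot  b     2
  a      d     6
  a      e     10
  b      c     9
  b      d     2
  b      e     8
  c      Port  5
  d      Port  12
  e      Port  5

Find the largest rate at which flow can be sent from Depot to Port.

12

Augment Depot→a→d→Port: bottleneck 6, flow now 6.
Augment Depot→a→e→Port: bottleneck 4, flow now 10.
Augment Depot→b→c→Port: bottleneck 2, flow now 12.
No augmenting path remains; maximum flow = 12.
In the residual graph, reachable from Depot: {Depot}.
Min-cut edges: Depot→a (10), Depot→b (2); capacity 10 + 2 = 12.
This cut is saturated, so no flow can exceed 12.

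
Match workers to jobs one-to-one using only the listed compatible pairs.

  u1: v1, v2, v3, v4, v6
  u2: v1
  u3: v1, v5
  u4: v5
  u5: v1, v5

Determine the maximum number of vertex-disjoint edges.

3

Unit-capacity flow: source→left, listed edges, right→sink; max matching = max flow.
Augmenting path u1→v1 (+1); matched 1.
Augmenting path u3→v5 (+1); matched 2.
Augmenting path u2→v1→u1→v2 (+1); matched 3.
No augmenting path remains; maximum matching = 3.
König certificate: {u1, v1, v5} is a vertex cover of size 3 (every listed pair touches it), so no matching can be larger.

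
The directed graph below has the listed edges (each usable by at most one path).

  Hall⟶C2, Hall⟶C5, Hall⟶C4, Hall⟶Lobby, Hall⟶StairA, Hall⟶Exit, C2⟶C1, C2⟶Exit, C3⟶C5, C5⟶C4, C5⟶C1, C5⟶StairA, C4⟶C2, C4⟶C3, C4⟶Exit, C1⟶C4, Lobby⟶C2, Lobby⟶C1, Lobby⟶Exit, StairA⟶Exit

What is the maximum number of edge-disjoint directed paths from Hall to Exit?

Assign every edge capacity 1; by Menger, the answer equals the max flow.
Path Hall→Exit (+1); total 1.
Path Hall→C2→Exit (+1); total 2.
Path Hall→C4→Exit (+1); total 3.
Path Hall→Lobby→Exit (+1); total 4.
Path Hall→StairA→Exit (+1); total 5.
No residual Hall→Exit path; max flow = 5.
Certifying cut of size 5: {C2→Exit, C4→Exit, Hall→Exit, Hall→Lobby, StairA→Exit}.

5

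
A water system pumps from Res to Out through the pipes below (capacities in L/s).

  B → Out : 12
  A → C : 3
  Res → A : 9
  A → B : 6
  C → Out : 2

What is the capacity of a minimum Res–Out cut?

8

Augment Res→A→B→Out: bottleneck 6, flow now 6.
Augment Res→A→C→Out: bottleneck 2, flow now 8.
No augmenting path remains; maximum flow = 8.
By max-flow min-cut, the minimum cut capacity equals the max flow.
In the residual graph, reachable from Res: {Res, A, C}.
Min-cut edges: A→B (6), C→Out (2); capacity 6 + 2 = 8.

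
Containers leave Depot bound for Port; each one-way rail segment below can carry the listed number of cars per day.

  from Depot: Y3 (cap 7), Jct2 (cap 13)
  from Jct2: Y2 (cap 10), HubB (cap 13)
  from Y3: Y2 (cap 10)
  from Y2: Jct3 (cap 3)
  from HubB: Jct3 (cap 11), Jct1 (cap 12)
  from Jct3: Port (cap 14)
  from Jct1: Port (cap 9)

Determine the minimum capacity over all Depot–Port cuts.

Augment Depot→Jct2→Y2→Jct3→Port: bottleneck 3, flow now 3.
Augment Depot→Jct2→HubB→Jct3→Port: bottleneck 10, flow now 13.
Augment Depot→Y3→Y2→Jct2→HubB→Jct3→Port: bottleneck 1, flow now 14. (uses reverse residual edge)
Augment Depot→Y3→Y2→Jct2→HubB→Jct1→Port: bottleneck 2, flow now 16. (uses reverse residual edge)
No augmenting path remains; maximum flow = 16.
By max-flow min-cut, the minimum cut capacity equals the max flow.
In the residual graph, reachable from Depot: {Depot, Y3, Y2}.
Min-cut edges: Depot→Jct2 (13), Y2→Jct3 (3); capacity 13 + 3 = 16.

16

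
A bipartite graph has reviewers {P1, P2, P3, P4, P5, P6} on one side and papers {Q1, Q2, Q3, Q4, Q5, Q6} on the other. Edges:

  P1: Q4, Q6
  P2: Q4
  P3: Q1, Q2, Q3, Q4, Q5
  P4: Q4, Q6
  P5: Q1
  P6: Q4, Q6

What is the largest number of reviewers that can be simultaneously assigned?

Unit-capacity flow: source→left, listed edges, right→sink; max matching = max flow.
Augmenting path P1→Q4 (+1); matched 1.
Augmenting path P3→Q1 (+1); matched 2.
Augmenting path P4→Q6 (+1); matched 3.
Augmenting path P5→Q1→P3→Q2 (+1); matched 4.
No augmenting path remains; maximum matching = 4.
König certificate: {P3, P5, Q4, Q6} is a vertex cover of size 4 (every listed pair touches it), so no matching can be larger.

4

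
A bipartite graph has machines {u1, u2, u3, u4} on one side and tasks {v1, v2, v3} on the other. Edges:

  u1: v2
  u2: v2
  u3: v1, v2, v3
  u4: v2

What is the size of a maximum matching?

Unit-capacity flow: source→left, listed edges, right→sink; max matching = max flow.
Augmenting path u1→v2 (+1); matched 1.
Augmenting path u3→v1 (+1); matched 2.
No augmenting path remains; maximum matching = 2.
König certificate: {u3, v2} is a vertex cover of size 2 (every listed pair touches it), so no matching can be larger.

2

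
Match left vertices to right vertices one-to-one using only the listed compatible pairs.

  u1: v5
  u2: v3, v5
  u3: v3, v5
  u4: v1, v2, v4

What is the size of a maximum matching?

3

Unit-capacity flow: source→left, listed edges, right→sink; max matching = max flow.
Augmenting path u1→v5 (+1); matched 1.
Augmenting path u2→v3 (+1); matched 2.
Augmenting path u4→v1 (+1); matched 3.
No augmenting path remains; maximum matching = 3.
König certificate: {u4, v3, v5} is a vertex cover of size 3 (every listed pair touches it), so no matching can be larger.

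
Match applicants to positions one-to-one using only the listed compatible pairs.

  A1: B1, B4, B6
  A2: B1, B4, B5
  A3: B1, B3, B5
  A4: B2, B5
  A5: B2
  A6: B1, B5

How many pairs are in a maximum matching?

6

Unit-capacity flow: source→left, listed edges, right→sink; max matching = max flow.
Augmenting path A1→B1 (+1); matched 1.
Augmenting path A2→B4 (+1); matched 2.
Augmenting path A3→B3 (+1); matched 3.
Augmenting path A4→B2 (+1); matched 4.
Augmenting path A6→B5 (+1); matched 5.
Augmenting path A5→B2→A4→B5→A6→B1→A1→B6 (+1); matched 6.
No augmenting path remains; maximum matching = 6.
König certificate: {A1, A2, A3, A4, A5, A6} is a vertex cover of size 6 (every listed pair touches it), so no matching can be larger.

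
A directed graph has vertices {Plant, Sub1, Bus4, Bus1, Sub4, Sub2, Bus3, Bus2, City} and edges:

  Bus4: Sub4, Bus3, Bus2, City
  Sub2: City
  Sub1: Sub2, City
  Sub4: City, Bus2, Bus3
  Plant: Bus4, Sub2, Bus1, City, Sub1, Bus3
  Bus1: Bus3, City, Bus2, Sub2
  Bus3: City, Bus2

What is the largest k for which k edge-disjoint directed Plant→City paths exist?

6

Assign every edge capacity 1; by Menger, the answer equals the max flow.
Path Plant→City (+1); total 1.
Path Plant→Sub1→City (+1); total 2.
Path Plant→Bus4→City (+1); total 3.
Path Plant→Bus1→City (+1); total 4.
Path Plant→Sub2→City (+1); total 5.
Path Plant→Bus3→City (+1); total 6.
No residual Plant→City path; max flow = 6.
Certifying cut of size 6: {Plant→Bus1, Plant→Bus3, Plant→Bus4, Plant→City, Plant→Sub1, Plant→Sub2}.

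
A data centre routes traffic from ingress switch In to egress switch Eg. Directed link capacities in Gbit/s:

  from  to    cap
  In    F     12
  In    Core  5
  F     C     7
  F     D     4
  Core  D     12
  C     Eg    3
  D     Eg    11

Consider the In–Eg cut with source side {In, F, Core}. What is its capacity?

23

Edges leaving {In, F, Core}: F→C (7), F→D (4), Core→D (12).
Cut capacity = 7 + 4 + 12 = 23.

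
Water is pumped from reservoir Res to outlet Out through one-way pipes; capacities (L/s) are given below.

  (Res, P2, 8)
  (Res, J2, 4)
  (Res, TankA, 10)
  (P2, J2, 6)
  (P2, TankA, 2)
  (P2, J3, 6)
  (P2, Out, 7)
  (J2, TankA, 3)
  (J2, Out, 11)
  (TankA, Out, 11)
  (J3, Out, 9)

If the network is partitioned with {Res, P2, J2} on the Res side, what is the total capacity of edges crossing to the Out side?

Edges leaving {Res, P2, J2}: Res→TankA (10), P2→TankA (2), P2→J3 (6), P2→Out (7), J2→TankA (3), J2→Out (11).
Cut capacity = 10 + 2 + 6 + 7 + 3 + 11 = 39.

39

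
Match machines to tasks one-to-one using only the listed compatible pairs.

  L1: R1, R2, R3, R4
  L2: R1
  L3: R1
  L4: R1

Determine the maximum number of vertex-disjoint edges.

2

Unit-capacity flow: source→left, listed edges, right→sink; max matching = max flow.
Augmenting path L1→R1 (+1); matched 1.
Augmenting path L2→R1→L1→R2 (+1); matched 2.
No augmenting path remains; maximum matching = 2.
König certificate: {L1, R1} is a vertex cover of size 2 (every listed pair touches it), so no matching can be larger.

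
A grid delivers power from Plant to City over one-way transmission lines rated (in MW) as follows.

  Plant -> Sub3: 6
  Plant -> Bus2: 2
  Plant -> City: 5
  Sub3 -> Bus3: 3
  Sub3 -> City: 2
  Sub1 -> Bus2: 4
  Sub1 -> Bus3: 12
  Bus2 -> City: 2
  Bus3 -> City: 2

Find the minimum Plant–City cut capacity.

Augment Plant→City: bottleneck 5, flow now 5.
Augment Plant→Sub3→City: bottleneck 2, flow now 7.
Augment Plant→Bus2→City: bottleneck 2, flow now 9.
Augment Plant→Sub3→Bus3→City: bottleneck 2, flow now 11.
No augmenting path remains; maximum flow = 11.
By max-flow min-cut, the minimum cut capacity equals the max flow.
In the residual graph, reachable from Plant: {Plant, Sub3, Bus3}.
Min-cut edges: Plant→Bus2 (2), Plant→City (5), Sub3→City (2), Bus3→City (2); capacity 2 + 5 + 2 + 2 = 11.

11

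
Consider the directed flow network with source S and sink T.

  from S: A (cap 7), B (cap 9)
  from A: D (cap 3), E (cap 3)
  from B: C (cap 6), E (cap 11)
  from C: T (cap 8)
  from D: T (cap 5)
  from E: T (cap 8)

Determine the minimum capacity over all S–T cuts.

Augment S→A→D→T: bottleneck 3, flow now 3.
Augment S→A→E→T: bottleneck 3, flow now 6.
Augment S→B→C→T: bottleneck 6, flow now 12.
Augment S→B→E→T: bottleneck 3, flow now 15.
No augmenting path remains; maximum flow = 15.
By max-flow min-cut, the minimum cut capacity equals the max flow.
In the residual graph, reachable from S: {S, A}.
Min-cut edges: S→B (9), A→D (3), A→E (3); capacity 9 + 3 + 3 = 15.

15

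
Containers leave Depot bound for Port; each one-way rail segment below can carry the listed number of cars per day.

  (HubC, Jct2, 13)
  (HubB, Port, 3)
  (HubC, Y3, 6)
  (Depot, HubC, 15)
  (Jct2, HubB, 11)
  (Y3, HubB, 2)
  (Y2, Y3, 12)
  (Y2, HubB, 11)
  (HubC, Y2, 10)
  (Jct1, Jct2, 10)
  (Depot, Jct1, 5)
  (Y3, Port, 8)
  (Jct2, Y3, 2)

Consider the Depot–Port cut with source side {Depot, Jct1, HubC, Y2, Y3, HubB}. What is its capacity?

34

Edges leaving {Depot, Jct1, HubC, Y2, Y3, HubB}: Jct1→Jct2 (10), HubC→Jct2 (13), Y3→Port (8), HubB→Port (3).
Cut capacity = 10 + 13 + 8 + 3 = 34.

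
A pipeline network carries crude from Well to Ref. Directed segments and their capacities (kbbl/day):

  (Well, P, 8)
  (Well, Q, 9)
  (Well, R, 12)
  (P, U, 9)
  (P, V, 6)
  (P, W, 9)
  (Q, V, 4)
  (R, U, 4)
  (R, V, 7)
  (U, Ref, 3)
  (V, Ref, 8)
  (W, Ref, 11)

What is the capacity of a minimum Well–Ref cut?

Augment Well→P→U→Ref: bottleneck 3, flow now 3.
Augment Well→P→V→Ref: bottleneck 5, flow now 8.
Augment Well→Q→V→Ref: bottleneck 3, flow now 11.
Augment Well→Q→V→P→W→Ref: bottleneck 1, flow now 12. (uses reverse residual edge)
Augment Well→R→U→P→W→Ref: bottleneck 3, flow now 15. (uses reverse residual edge)
Augment Well→R→V→P→W→Ref: bottleneck 4, flow now 19. (uses reverse residual edge)
No augmenting path remains; maximum flow = 19.
By max-flow min-cut, the minimum cut capacity equals the max flow.
In the residual graph, reachable from Well: {Well, Q, R, U, V}.
Min-cut edges: Well→P (8), U→Ref (3), V→Ref (8); capacity 8 + 3 + 8 = 19.

19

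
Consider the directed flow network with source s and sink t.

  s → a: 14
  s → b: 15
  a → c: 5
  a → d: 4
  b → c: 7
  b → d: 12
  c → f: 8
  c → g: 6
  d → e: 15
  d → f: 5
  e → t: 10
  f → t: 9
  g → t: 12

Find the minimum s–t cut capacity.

24

Augment s→a→c→f→t: bottleneck 5, flow now 5.
Augment s→a→d→e→t: bottleneck 4, flow now 9.
Augment s→b→c→f→t: bottleneck 3, flow now 12.
Augment s→b→c→g→t: bottleneck 4, flow now 16.
Augment s→b→d→e→t: bottleneck 6, flow now 22.
Augment s→b→d→f→t: bottleneck 1, flow now 23.
Augment s→b→d→f→c→g→t: bottleneck 1, flow now 24. (uses reverse residual edge)
No augmenting path remains; maximum flow = 24.
By max-flow min-cut, the minimum cut capacity equals the max flow.
In the residual graph, reachable from s: {s, a}.
Min-cut edges: s→b (15), a→c (5), a→d (4); capacity 15 + 5 + 4 = 24.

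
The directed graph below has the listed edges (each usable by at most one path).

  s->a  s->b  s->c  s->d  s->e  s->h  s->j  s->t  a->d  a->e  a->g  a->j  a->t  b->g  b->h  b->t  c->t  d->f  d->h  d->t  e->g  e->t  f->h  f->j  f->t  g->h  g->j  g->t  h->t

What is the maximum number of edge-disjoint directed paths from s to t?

Assign every edge capacity 1; by Menger, the answer equals the max flow.
Path s→t (+1); total 1.
Path s→a→t (+1); total 2.
Path s→b→t (+1); total 3.
Path s→c→t (+1); total 4.
Path s→d→t (+1); total 5.
Path s→e→t (+1); total 6.
Path s→h→t (+1); total 7.
No residual s→t path; max flow = 7.
Certifying cut of size 7: {s→a, s→b, s→c, s→d, s→e, s→h, s→t}.

7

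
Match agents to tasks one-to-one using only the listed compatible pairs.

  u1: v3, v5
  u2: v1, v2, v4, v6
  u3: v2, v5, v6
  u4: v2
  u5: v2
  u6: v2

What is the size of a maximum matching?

4

Unit-capacity flow: source→left, listed edges, right→sink; max matching = max flow.
Augmenting path u1→v3 (+1); matched 1.
Augmenting path u2→v1 (+1); matched 2.
Augmenting path u3→v2 (+1); matched 3.
Augmenting path u4→v2→u3→v5 (+1); matched 4.
No augmenting path remains; maximum matching = 4.
König certificate: {u1, u2, u3, v2} is a vertex cover of size 4 (every listed pair touches it), so no matching can be larger.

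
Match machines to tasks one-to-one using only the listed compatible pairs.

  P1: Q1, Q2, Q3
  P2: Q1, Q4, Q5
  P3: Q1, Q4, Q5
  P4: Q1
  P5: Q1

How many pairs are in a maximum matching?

Unit-capacity flow: source→left, listed edges, right→sink; max matching = max flow.
Augmenting path P1→Q1 (+1); matched 1.
Augmenting path P2→Q4 (+1); matched 2.
Augmenting path P3→Q5 (+1); matched 3.
Augmenting path P4→Q1→P1→Q2 (+1); matched 4.
No augmenting path remains; maximum matching = 4.
König certificate: {P1, P2, P3, Q1} is a vertex cover of size 4 (every listed pair touches it), so no matching can be larger.

4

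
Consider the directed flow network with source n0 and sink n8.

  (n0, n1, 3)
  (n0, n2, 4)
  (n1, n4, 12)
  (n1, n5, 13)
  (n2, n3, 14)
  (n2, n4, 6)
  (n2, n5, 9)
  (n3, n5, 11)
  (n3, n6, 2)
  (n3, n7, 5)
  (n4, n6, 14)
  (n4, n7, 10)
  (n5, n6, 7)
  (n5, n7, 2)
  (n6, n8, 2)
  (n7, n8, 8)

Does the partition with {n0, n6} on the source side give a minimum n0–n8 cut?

Given cut capacity: 3 + 4 + 2 = 9.
Augment n0→n1→n4→n6→n8: bottleneck 2, flow now 2.
Augment n0→n1→n4→n7→n8: bottleneck 1, flow now 3.
Augment n0→n2→n3→n7→n8: bottleneck 4, flow now 7.
No augmenting path remains; maximum flow = 7.
In the residual graph, reachable from n0: {n0}.
Min-cut edges: n0→n1 (3), n0→n2 (4); capacity 3 + 4 = 7.
Cut capacity 9 exceeds the max flow 7, so it is not minimum.

No — its capacity is 9, but the minimum cut has capacity 7.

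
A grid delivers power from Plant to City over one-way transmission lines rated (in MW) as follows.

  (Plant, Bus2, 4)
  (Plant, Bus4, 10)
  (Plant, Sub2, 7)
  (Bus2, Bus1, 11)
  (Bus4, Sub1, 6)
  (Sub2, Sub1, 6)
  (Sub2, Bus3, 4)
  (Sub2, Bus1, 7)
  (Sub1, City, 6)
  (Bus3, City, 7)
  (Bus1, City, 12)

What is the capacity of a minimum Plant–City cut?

17

Augment Plant→Bus2→Bus1→City: bottleneck 4, flow now 4.
Augment Plant→Bus4→Sub1→City: bottleneck 6, flow now 10.
Augment Plant→Sub2→Bus3→City: bottleneck 4, flow now 14.
Augment Plant→Sub2→Bus1→City: bottleneck 3, flow now 17.
No augmenting path remains; maximum flow = 17.
By max-flow min-cut, the minimum cut capacity equals the max flow.
In the residual graph, reachable from Plant: {Plant, Bus4}.
Min-cut edges: Plant→Bus2 (4), Plant→Sub2 (7), Bus4→Sub1 (6); capacity 4 + 7 + 6 = 17.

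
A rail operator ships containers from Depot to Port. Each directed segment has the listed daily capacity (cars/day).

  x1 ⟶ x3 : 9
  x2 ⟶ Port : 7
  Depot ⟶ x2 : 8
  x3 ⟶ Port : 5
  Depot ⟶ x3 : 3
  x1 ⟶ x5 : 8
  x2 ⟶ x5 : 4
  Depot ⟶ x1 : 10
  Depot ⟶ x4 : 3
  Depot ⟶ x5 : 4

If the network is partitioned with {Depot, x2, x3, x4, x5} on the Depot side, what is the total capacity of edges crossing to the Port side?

22

Edges leaving {Depot, x2, x3, x4, x5}: Depot→x1 (10), x2→Port (7), x3→Port (5).
Cut capacity = 10 + 7 + 5 = 22.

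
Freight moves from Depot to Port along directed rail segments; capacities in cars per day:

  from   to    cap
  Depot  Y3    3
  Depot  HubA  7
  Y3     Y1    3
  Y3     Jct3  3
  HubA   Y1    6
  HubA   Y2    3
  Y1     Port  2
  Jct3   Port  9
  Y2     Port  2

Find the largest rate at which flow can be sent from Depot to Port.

7

Augment Depot→Y3→Y1→Port: bottleneck 2, flow now 2.
Augment Depot→Y3→Jct3→Port: bottleneck 1, flow now 3.
Augment Depot→HubA→Y2→Port: bottleneck 2, flow now 5.
Augment Depot→HubA→Y1→Y3→Jct3→Port: bottleneck 2, flow now 7. (uses reverse residual edge)
No augmenting path remains; maximum flow = 7.
In the residual graph, reachable from Depot: {Depot, HubA, Y1, Y2}.
Min-cut edges: Depot→Y3 (3), Y1→Port (2), Y2→Port (2); capacity 3 + 2 + 2 = 7.
This cut is saturated, so no flow can exceed 7.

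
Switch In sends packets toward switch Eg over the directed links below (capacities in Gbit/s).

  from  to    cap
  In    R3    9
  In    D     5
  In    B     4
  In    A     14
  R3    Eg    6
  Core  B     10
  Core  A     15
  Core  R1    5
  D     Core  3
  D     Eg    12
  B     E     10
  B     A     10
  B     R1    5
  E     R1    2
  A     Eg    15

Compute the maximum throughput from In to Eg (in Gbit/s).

Augment In→R3→Eg: bottleneck 6, flow now 6.
Augment In→D→Eg: bottleneck 5, flow now 11.
Augment In→A→Eg: bottleneck 14, flow now 25.
Augment In→B→A→Eg: bottleneck 1, flow now 26.
No augmenting path remains; maximum flow = 26.
In the residual graph, reachable from In: {In, R3, B, E, A, R1}.
Min-cut edges: In→D (5), R3→Eg (6), A→Eg (15); capacity 5 + 6 + 15 = 26.
This cut is saturated, so no flow can exceed 26.

26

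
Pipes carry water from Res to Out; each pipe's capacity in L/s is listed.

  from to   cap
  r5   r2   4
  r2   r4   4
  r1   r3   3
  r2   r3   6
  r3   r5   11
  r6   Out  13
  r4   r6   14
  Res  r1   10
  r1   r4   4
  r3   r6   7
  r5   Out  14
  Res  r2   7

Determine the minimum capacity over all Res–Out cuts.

14

Augment Res→r1→r3→r5→Out: bottleneck 3, flow now 3.
Augment Res→r1→r4→r6→Out: bottleneck 4, flow now 7.
Augment Res→r2→r3→r5→Out: bottleneck 6, flow now 13.
Augment Res→r2→r4→r6→Out: bottleneck 1, flow now 14.
No augmenting path remains; maximum flow = 14.
By max-flow min-cut, the minimum cut capacity equals the max flow.
In the residual graph, reachable from Res: {Res, r1}.
Min-cut edges: Res→r2 (7), r1→r3 (3), r1→r4 (4); capacity 7 + 3 + 4 = 14.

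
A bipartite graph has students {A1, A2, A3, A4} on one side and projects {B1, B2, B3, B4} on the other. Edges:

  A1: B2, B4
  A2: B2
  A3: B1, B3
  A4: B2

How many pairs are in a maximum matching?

Unit-capacity flow: source→left, listed edges, right→sink; max matching = max flow.
Augmenting path A1→B2 (+1); matched 1.
Augmenting path A3→B1 (+1); matched 2.
Augmenting path A2→B2→A1→B4 (+1); matched 3.
No augmenting path remains; maximum matching = 3.
König certificate: {A1, A3, B2} is a vertex cover of size 3 (every listed pair touches it), so no matching can be larger.

3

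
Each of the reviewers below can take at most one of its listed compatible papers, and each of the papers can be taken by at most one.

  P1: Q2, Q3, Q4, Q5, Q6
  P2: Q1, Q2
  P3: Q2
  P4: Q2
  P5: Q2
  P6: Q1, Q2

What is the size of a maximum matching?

Unit-capacity flow: source→left, listed edges, right→sink; max matching = max flow.
Augmenting path P1→Q2 (+1); matched 1.
Augmenting path P2→Q1 (+1); matched 2.
Augmenting path P3→Q2→P1→Q3 (+1); matched 3.
No augmenting path remains; maximum matching = 3.
König certificate: {P1, Q1, Q2} is a vertex cover of size 3 (every listed pair touches it), so no matching can be larger.

3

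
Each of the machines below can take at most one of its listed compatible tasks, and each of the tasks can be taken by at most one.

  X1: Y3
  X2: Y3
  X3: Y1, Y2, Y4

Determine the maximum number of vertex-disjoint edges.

2

Unit-capacity flow: source→left, listed edges, right→sink; max matching = max flow.
Augmenting path X1→Y3 (+1); matched 1.
Augmenting path X3→Y1 (+1); matched 2.
No augmenting path remains; maximum matching = 2.
König certificate: {X3, Y3} is a vertex cover of size 2 (every listed pair touches it), so no matching can be larger.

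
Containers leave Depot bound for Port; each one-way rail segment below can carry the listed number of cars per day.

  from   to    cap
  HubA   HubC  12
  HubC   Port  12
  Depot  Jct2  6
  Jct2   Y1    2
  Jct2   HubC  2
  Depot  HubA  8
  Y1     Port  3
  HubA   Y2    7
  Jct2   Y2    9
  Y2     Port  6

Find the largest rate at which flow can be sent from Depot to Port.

Augment Depot→HubA→Y2→Port: bottleneck 6, flow now 6.
Augment Depot→HubA→HubC→Port: bottleneck 2, flow now 8.
Augment Depot→Jct2→Y1→Port: bottleneck 2, flow now 10.
Augment Depot→Jct2→HubC→Port: bottleneck 2, flow now 12.
Augment Depot→Jct2→Y2→HubA→HubC→Port: bottleneck 2, flow now 14. (uses reverse residual edge)
No augmenting path remains; maximum flow = 14.
In the residual graph, reachable from Depot: {Depot}.
Min-cut edges: Depot→HubA (8), Depot→Jct2 (6); capacity 8 + 6 = 14.
This cut is saturated, so no flow can exceed 14.

14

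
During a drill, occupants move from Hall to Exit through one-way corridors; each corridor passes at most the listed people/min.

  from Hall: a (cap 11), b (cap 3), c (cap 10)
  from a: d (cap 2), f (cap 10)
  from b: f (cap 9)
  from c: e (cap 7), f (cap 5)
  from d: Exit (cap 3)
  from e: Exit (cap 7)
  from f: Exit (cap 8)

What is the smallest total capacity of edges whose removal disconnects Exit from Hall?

17

Augment Hall→a→d→Exit: bottleneck 2, flow now 2.
Augment Hall→a→f→Exit: bottleneck 8, flow now 10.
Augment Hall→c→e→Exit: bottleneck 7, flow now 17.
No augmenting path remains; maximum flow = 17.
By max-flow min-cut, the minimum cut capacity equals the max flow.
In the residual graph, reachable from Hall: {Hall, a, b, c, f}.
Min-cut edges: a→d (2), c→e (7), f→Exit (8); capacity 2 + 7 + 8 = 17.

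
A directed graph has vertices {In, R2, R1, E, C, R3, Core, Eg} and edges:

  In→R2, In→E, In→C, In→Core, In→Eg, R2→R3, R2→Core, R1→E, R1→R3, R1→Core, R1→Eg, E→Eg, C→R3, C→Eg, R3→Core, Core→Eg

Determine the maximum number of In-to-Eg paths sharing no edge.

4

Assign every edge capacity 1; by Menger, the answer equals the max flow.
Path In→Eg (+1); total 1.
Path In→E→Eg (+1); total 2.
Path In→C→Eg (+1); total 3.
Path In→Core→Eg (+1); total 4.
No residual In→Eg path; max flow = 4.
Certifying cut of size 4: {Core→Eg, In→C, In→E, In→Eg}.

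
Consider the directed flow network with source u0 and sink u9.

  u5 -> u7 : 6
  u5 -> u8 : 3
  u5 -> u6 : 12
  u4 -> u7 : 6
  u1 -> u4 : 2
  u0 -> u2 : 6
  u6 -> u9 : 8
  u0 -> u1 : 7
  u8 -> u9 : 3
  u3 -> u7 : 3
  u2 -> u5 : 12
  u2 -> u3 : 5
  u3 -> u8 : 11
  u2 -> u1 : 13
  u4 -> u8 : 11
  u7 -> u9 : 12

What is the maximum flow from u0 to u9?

Augment u0→u1→u4→u7→u9: bottleneck 2, flow now 2.
Augment u0→u2→u3→u7→u9: bottleneck 3, flow now 5.
Augment u0→u2→u3→u8→u9: bottleneck 2, flow now 7.
Augment u0→u2→u5→u6→u9: bottleneck 1, flow now 8.
No augmenting path remains; maximum flow = 8.
In the residual graph, reachable from u0: {u0, u1}.
Min-cut edges: u0→u2 (6), u1→u4 (2); capacity 6 + 2 = 8.
This cut is saturated, so no flow can exceed 8.

8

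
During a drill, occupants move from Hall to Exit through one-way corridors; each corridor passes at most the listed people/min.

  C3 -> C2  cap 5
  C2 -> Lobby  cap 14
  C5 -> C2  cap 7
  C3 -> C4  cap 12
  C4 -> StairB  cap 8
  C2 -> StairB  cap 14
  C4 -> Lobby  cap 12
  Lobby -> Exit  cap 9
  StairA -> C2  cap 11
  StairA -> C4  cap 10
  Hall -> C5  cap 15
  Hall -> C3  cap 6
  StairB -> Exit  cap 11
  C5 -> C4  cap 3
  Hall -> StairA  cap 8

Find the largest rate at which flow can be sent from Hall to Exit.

20

Augment Hall→C5→C2→StairB→Exit: bottleneck 7, flow now 7.
Augment Hall→C5→C4→StairB→Exit: bottleneck 3, flow now 10.
Augment Hall→StairA→C2→StairB→Exit: bottleneck 1, flow now 11.
Augment Hall→StairA→C2→Lobby→Exit: bottleneck 7, flow now 18.
Augment Hall→C3→C2→Lobby→Exit: bottleneck 2, flow now 20.
No augmenting path remains; maximum flow = 20.
In the residual graph, reachable from Hall: {Hall, C5, StairA, C3, C2, C4, StairB, Lobby}.
Min-cut edges: StairB→Exit (11), Lobby→Exit (9); capacity 11 + 9 = 20.
This cut is saturated, so no flow can exceed 20.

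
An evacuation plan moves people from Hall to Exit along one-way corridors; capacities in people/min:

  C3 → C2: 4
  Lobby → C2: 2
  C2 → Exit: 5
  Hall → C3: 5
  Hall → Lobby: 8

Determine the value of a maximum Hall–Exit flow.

Augment Hall→C3→C2→Exit: bottleneck 4, flow now 4.
Augment Hall→Lobby→C2→Exit: bottleneck 1, flow now 5.
No augmenting path remains; maximum flow = 5.
In the residual graph, reachable from Hall: {Hall, C3, Lobby, C2}.
Min-cut edges: C2→Exit (5); capacity 5 = 5.
This cut is saturated, so no flow can exceed 5.

5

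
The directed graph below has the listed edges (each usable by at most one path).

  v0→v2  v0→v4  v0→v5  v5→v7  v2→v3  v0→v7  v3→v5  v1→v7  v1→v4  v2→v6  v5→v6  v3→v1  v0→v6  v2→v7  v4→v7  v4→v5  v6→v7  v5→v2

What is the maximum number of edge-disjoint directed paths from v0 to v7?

Assign every edge capacity 1; by Menger, the answer equals the max flow.
Path v0→v7 (+1); total 1.
Path v0→v2→v7 (+1); total 2.
Path v0→v4→v7 (+1); total 3.
Path v0→v5→v7 (+1); total 4.
Path v0→v6→v7 (+1); total 5.
No residual v0→v7 path; max flow = 5.
Certifying cut of size 5: {v0→v2, v0→v4, v0→v5, v0→v6, v0→v7}.

5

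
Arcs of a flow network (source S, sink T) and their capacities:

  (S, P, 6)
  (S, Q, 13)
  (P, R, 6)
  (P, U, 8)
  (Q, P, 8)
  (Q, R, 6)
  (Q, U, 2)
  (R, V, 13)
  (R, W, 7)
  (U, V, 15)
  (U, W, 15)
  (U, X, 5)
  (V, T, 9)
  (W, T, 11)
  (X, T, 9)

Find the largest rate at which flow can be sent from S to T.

Augment S→P→R→V→T: bottleneck 6, flow now 6.
Augment S→Q→R→V→T: bottleneck 3, flow now 9.
Augment S→Q→R→W→T: bottleneck 3, flow now 12.
Augment S→Q→U→W→T: bottleneck 2, flow now 14.
Augment S→Q→P→U→W→T: bottleneck 5, flow now 19.
No augmenting path remains; maximum flow = 19.
In the residual graph, reachable from S: {S}.
Min-cut edges: S→P (6), S→Q (13); capacity 6 + 13 = 19.
This cut is saturated, so no flow can exceed 19.

19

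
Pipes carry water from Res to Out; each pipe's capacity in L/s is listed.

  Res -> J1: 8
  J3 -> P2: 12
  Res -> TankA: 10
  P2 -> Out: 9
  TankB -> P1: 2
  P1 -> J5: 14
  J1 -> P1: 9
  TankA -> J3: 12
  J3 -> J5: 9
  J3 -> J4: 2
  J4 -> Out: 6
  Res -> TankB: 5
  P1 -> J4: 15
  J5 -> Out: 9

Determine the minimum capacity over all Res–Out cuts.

Augment Res→TankB→P1→J5→Out: bottleneck 2, flow now 2.
Augment Res→TankA→J3→J5→Out: bottleneck 7, flow now 9.
Augment Res→TankA→J3→P2→Out: bottleneck 3, flow now 12.
Augment Res→J1→P1→J4→Out: bottleneck 6, flow now 18.
Augment Res→J1→P1→J5→J3→P2→Out: bottleneck 2, flow now 20. (uses reverse residual edge)
No augmenting path remains; maximum flow = 20.
By max-flow min-cut, the minimum cut capacity equals the max flow.
In the residual graph, reachable from Res: {Res, TankB}.
Min-cut edges: Res→TankA (10), Res→J1 (8), TankB→P1 (2); capacity 10 + 8 + 2 = 20.

20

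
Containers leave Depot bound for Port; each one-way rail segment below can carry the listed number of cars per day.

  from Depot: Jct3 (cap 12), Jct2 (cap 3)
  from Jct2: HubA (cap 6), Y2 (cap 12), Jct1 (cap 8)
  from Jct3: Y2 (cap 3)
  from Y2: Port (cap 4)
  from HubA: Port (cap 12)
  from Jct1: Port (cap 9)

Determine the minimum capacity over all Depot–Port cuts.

6

Augment Depot→Jct2→Y2→Port: bottleneck 3, flow now 3.
Augment Depot→Jct3→Y2→Port: bottleneck 1, flow now 4.
Augment Depot→Jct3→Y2→Jct2→HubA→Port: bottleneck 2, flow now 6. (uses reverse residual edge)
No augmenting path remains; maximum flow = 6.
By max-flow min-cut, the minimum cut capacity equals the max flow.
In the residual graph, reachable from Depot: {Depot, Jct3}.
Min-cut edges: Depot→Jct2 (3), Jct3→Y2 (3); capacity 3 + 3 = 6.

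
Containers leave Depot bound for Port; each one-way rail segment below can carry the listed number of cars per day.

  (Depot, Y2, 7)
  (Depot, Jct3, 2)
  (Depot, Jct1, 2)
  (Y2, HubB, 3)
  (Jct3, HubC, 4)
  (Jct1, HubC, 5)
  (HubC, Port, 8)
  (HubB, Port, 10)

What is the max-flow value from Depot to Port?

Augment Depot→Y2→HubB→Port: bottleneck 3, flow now 3.
Augment Depot→Jct3→HubC→Port: bottleneck 2, flow now 5.
Augment Depot→Jct1→HubC→Port: bottleneck 2, flow now 7.
No augmenting path remains; maximum flow = 7.
In the residual graph, reachable from Depot: {Depot, Y2}.
Min-cut edges: Depot→Jct3 (2), Depot→Jct1 (2), Y2→HubB (3); capacity 2 + 2 + 3 = 7.
This cut is saturated, so no flow can exceed 7.

7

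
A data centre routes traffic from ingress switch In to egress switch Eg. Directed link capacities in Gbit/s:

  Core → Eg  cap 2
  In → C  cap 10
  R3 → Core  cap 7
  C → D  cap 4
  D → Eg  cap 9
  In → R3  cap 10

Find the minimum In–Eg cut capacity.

6

Augment In→C→D→Eg: bottleneck 4, flow now 4.
Augment In→R3→Core→Eg: bottleneck 2, flow now 6.
No augmenting path remains; maximum flow = 6.
By max-flow min-cut, the minimum cut capacity equals the max flow.
In the residual graph, reachable from In: {In, C, R3, Core}.
Min-cut edges: C→D (4), Core→Eg (2); capacity 4 + 2 = 6.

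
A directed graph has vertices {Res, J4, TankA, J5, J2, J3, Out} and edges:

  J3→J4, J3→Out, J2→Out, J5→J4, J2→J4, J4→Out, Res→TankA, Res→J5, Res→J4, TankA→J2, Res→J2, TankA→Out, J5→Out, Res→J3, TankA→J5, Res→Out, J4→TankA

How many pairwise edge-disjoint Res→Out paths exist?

6

Assign every edge capacity 1; by Menger, the answer equals the max flow.
Path Res→Out (+1); total 1.
Path Res→J4→Out (+1); total 2.
Path Res→TankA→Out (+1); total 3.
Path Res→J5→Out (+1); total 4.
Path Res→J2→Out (+1); total 5.
Path Res→J3→Out (+1); total 6.
No residual Res→Out path; max flow = 6.
Certifying cut of size 6: {Res→J2, Res→J3, Res→J4, Res→J5, Res→Out, Res→TankA}.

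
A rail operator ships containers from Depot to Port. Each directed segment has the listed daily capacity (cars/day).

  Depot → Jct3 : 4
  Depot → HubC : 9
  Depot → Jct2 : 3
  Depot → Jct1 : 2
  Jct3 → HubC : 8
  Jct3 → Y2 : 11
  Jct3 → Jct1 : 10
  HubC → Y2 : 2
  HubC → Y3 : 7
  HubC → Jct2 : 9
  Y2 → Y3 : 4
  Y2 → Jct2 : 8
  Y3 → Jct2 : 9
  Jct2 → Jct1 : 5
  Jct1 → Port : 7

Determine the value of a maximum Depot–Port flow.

7

Augment Depot→Jct1→Port: bottleneck 2, flow now 2.
Augment Depot→Jct3→Jct1→Port: bottleneck 4, flow now 6.
Augment Depot→Jct2→Jct1→Port: bottleneck 1, flow now 7.
No augmenting path remains; maximum flow = 7.
In the residual graph, reachable from Depot: {Depot, Jct3, HubC, Y2, Y3, Jct2, Jct1}.
Min-cut edges: Jct1→Port (7); capacity 7 = 7.
This cut is saturated, so no flow can exceed 7.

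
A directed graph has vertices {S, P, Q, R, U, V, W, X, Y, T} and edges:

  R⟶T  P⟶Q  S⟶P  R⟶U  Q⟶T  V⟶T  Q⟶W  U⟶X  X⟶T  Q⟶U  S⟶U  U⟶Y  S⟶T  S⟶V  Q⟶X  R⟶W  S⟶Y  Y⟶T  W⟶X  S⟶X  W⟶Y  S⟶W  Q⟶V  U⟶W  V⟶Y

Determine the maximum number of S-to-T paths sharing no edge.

Assign every edge capacity 1; by Menger, the answer equals the max flow.
Path S→T (+1); total 1.
Path S→V→T (+1); total 2.
Path S→X→T (+1); total 3.
Path S→Y→T (+1); total 4.
Path S→P→Q→T (+1); total 5.
No residual S→T path; max flow = 5.
Certifying cut of size 5: {S→P, S→T, S→V, X→T, Y→T}.

5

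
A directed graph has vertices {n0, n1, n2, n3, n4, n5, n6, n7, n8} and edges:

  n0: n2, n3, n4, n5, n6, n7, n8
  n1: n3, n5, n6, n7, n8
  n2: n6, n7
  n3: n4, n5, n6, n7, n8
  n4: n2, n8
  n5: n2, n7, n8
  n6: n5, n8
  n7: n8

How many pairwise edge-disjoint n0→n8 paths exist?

Assign every edge capacity 1; by Menger, the answer equals the max flow.
Path n0→n8 (+1); total 1.
Path n0→n3→n8 (+1); total 2.
Path n0→n4→n8 (+1); total 3.
Path n0→n5→n8 (+1); total 4.
Path n0→n6→n8 (+1); total 5.
Path n0→n7→n8 (+1); total 6.
No residual n0→n8 path; max flow = 6.
Certifying cut of size 6: {n0→n3, n0→n4, n0→n8, n5→n8, n6→n8, n7→n8}.

6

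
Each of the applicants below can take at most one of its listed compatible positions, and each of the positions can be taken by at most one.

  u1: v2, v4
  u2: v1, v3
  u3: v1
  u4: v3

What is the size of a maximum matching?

3

Unit-capacity flow: source→left, listed edges, right→sink; max matching = max flow.
Augmenting path u1→v2 (+1); matched 1.
Augmenting path u2→v1 (+1); matched 2.
Augmenting path u4→v3 (+1); matched 3.
No augmenting path remains; maximum matching = 3.
König certificate: {u1, v1, v3} is a vertex cover of size 3 (every listed pair touches it), so no matching can be larger.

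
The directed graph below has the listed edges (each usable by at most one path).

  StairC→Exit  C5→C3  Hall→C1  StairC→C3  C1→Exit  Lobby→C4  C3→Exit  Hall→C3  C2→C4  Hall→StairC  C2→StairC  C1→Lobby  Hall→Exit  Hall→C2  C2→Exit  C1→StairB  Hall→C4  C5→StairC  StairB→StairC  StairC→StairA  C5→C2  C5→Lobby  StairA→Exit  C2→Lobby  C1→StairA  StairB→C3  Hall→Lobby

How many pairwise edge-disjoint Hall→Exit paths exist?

5

Assign every edge capacity 1; by Menger, the answer equals the max flow.
Path Hall→Exit (+1); total 1.
Path Hall→C1→Exit (+1); total 2.
Path Hall→C2→Exit (+1); total 3.
Path Hall→StairC→Exit (+1); total 4.
Path Hall→C3→Exit (+1); total 5.
No residual Hall→Exit path; max flow = 5.
Certifying cut of size 5: {Hall→C1, Hall→C2, Hall→C3, Hall→Exit, Hall→StairC}.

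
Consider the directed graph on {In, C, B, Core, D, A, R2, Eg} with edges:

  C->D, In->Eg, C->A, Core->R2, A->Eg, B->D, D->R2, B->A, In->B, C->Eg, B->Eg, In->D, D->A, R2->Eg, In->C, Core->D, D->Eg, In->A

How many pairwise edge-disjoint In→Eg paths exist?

Assign every edge capacity 1; by Menger, the answer equals the max flow.
Path In→Eg (+1); total 1.
Path In→C→Eg (+1); total 2.
Path In→B→Eg (+1); total 3.
Path In→D→Eg (+1); total 4.
Path In→A→Eg (+1); total 5.
No residual In→Eg path; max flow = 5.
Certifying cut of size 5: {In→A, In→B, In→C, In→D, In→Eg}.

5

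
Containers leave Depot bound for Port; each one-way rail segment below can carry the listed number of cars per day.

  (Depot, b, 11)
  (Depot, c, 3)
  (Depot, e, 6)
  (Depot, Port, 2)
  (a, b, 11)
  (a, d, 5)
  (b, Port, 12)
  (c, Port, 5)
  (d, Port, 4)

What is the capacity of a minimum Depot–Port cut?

16

Augment Depot→Port: bottleneck 2, flow now 2.
Augment Depot→b→Port: bottleneck 11, flow now 13.
Augment Depot→c→Port: bottleneck 3, flow now 16.
No augmenting path remains; maximum flow = 16.
By max-flow min-cut, the minimum cut capacity equals the max flow.
In the residual graph, reachable from Depot: {Depot, e}.
Min-cut edges: Depot→b (11), Depot→c (3), Depot→Port (2); capacity 11 + 3 + 2 = 16.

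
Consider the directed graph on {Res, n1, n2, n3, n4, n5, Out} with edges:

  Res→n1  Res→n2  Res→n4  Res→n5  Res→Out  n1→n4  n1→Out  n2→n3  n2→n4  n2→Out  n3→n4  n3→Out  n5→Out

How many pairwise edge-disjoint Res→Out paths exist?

4

Assign every edge capacity 1; by Menger, the answer equals the max flow.
Path Res→Out (+1); total 1.
Path Res→n1→Out (+1); total 2.
Path Res→n2→Out (+1); total 3.
Path Res→n5→Out (+1); total 4.
No residual Res→Out path; max flow = 4.
Certifying cut of size 4: {Res→Out, Res→n1, Res→n2, Res→n5}.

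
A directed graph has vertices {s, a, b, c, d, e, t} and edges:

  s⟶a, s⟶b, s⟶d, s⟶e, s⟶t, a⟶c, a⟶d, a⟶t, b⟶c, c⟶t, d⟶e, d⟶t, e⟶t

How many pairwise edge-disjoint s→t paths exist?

5

Assign every edge capacity 1; by Menger, the answer equals the max flow.
Path s→t (+1); total 1.
Path s→a→t (+1); total 2.
Path s→d→t (+1); total 3.
Path s→e→t (+1); total 4.
Path s→b→c→t (+1); total 5.
No residual s→t path; max flow = 5.
Certifying cut of size 5: {s→a, s→b, s→d, s→e, s→t}.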